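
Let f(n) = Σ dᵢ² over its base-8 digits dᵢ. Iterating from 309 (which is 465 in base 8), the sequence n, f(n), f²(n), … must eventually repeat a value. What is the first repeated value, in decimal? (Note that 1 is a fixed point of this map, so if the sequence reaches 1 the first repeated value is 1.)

1

309 = (4,6,5)_8 → 4² + 6² + 5² = 16 + 36 + 25 = 77
77 = (1,1,5)_8 → 1² + 1² + 5² = 1 + 1 + 25 = 27
27 = (3,3)_8 → 3² + 3² = 9 + 9 = 18
18 = (2,2)_8 → 2² + 2² = 4 + 4 = 8
8 = (1,0)_8 → 1² + 0² = 1 + 0 = 1  — reached the fixed point 1.
1 → 1, so 1 is the first repeated value.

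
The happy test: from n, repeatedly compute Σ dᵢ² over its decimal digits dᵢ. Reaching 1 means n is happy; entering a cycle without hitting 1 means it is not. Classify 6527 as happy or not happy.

not happy

6527 → 6² + 5² + 2² + 7² = 114
114 → 1² + 1² + 4² = 18
18 → 1² + 8² = 65
65 → 6² + 5² = 61
61 → 6² + 1² = 37
37 → 3² + 7² = 58
58 → 5² + 8² = 89
89 → 8² + 9² = 145
145 → 1² + 4² + 5² = 42
42 → 4² + 2² = 20
20 → 2² + 0² = 4
4 → 4² = 16
16 → 1² + 6² = 37  — 37 already seen; the sequence cycles without reaching 1.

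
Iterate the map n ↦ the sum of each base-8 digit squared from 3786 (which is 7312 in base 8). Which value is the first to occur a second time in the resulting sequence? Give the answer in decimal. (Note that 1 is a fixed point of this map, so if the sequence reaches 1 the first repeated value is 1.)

20

3786 = (7,3,1,2)_8 → 7² + 3² + 1² + 2² = 63
63 = (7,7)_8 → 7² + 7² = 98
98 = (1,4,2)_8 → 1² + 4² + 2² = 21
21 = (2,5)_8 → 2² + 5² = 29
29 = (3,5)_8 → 3² + 5² = 34
34 = (4,2)_8 → 4² + 2² = 20
20 = (2,4)_8 → 2² + 4² = 20  — 20 already appeared earlier.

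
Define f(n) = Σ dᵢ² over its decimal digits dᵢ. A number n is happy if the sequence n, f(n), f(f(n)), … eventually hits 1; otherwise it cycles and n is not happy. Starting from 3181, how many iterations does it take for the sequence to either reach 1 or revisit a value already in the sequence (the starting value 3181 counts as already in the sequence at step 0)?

13

3181 → 3² + 1² + 8² + 1² = 75
75 → 7² + 5² = 74
74 → 7² + 4² = 65
65 → 6² + 5² = 61
61 → 6² + 1² = 37
37 → 3² + 7² = 58
58 → 5² + 8² = 89
89 → 8² + 9² = 145
145 → 1² + 4² + 5² = 42
42 → 4² + 2² = 20
20 → 2² + 0² = 4
4 → 4² = 16
16 → 1² + 6² = 37  — 37 repeats.
That took 13 steps.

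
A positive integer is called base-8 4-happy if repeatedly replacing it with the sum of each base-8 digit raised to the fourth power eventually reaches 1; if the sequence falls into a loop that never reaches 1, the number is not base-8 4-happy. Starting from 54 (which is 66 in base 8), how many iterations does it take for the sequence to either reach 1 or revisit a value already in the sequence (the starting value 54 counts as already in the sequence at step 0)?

10

54 = (6,6)_8 → 6⁴ + 6⁴ = 1296 + 1296 = 2592
2592 = (5,0,4,0)_8 → 5⁴ + 0⁴ + 4⁴ + 0⁴ = 625 + 0 + 256 + 0 = 881
881 = (1,5,6,1)_8 → 1⁴ + 5⁴ + 6⁴ + 1⁴ = 1 + 625 + 1296 + 1 = 1923
1923 = (3,6,0,3)_8 → 3⁴ + 6⁴ + 0⁴ + 3⁴ = 81 + 1296 + 0 + 81 = 1458
1458 = (2,6,6,2)_8 → 2⁴ + 6⁴ + 6⁴ + 2⁴ = 16 + 1296 + 1296 + 16 = 2624
2624 = (5,1,0,0)_8 → 5⁴ + 1⁴ + 0⁴ + 0⁴ = 625 + 1 + 0 + 0 = 626
626 = (1,1,6,2)_8 → 1⁴ + 1⁴ + 6⁴ + 2⁴ = 1 + 1 + 1296 + 16 = 1314
1314 = (2,4,4,2)_8 → 2⁴ + 4⁴ + 4⁴ + 2⁴ = 16 + 256 + 256 + 16 = 544
544 = (1,0,4,0)_8 → 1⁴ + 0⁴ + 4⁴ + 0⁴ = 1 + 0 + 256 + 0 = 257
257 = (4,0,1)_8 → 4⁴ + 0⁴ + 1⁴ = 256 + 0 + 1 = 257  — 257 repeats.
That took 10 steps.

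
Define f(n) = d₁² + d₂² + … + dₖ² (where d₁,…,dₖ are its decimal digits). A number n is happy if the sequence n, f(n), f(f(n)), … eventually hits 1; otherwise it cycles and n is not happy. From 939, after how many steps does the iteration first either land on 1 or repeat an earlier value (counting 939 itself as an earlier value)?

13

939 → 9² + 3² + 9² = 81 + 9 + 81 = 171
171 → 1² + 7² + 1² = 1 + 49 + 1 = 51
51 → 5² + 1² = 25 + 1 = 26
26 → 2² + 6² = 4 + 36 = 40
40 → 4² + 0² = 16 + 0 = 16
16 → 1² + 6² = 1 + 36 = 37
37 → 3² + 7² = 9 + 49 = 58
58 → 5² + 8² = 25 + 64 = 89
89 → 8² + 9² = 64 + 81 = 145
145 → 1² + 4² + 5² = 1 + 16 + 25 = 42
42 → 4² + 2² = 16 + 4 = 20
20 → 2² + 0² = 4 + 0 = 4
4 → 4² = 16  — 16 repeats.
That took 13 steps.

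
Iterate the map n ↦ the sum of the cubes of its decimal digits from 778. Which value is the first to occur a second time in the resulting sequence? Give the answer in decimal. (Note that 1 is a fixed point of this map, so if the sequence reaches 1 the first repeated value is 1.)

1

778 → 7³ + 7³ + 8³ = 1198
1198 → 1³ + 1³ + 9³ + 8³ = 1243
1243 → 1³ + 2³ + 4³ + 3³ = 100
100 → 1³ + 0³ + 0³ = 1  — reached the fixed point 1.
1 → 1, so 1 is the first repeated value.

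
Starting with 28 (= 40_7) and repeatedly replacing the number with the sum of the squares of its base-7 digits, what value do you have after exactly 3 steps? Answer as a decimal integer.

28 = (4,0)_7 → 4² + 0² = 16
16 = (2,2)_7 → 2² + 2² = 8
8 = (1,1)_7 → 1² + 1² = 2

2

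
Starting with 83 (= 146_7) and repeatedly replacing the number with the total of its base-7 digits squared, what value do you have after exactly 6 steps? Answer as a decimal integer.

83 = (1,4,6)_7 → 1² + 4² + 6² = 53
53 = (1,0,4)_7 → 1² + 0² + 4² = 17
17 = (2,3)_7 → 2² + 3² = 13
13 = (1,6)_7 → 1² + 6² = 37
37 = (5,2)_7 → 5² + 2² = 29
29 = (4,1)_7 → 4² + 1² = 17

17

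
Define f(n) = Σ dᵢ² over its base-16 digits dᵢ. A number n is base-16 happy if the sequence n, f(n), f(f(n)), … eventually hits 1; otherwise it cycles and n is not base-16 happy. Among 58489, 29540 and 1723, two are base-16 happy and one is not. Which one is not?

58489

58489: 58489 → 342 → 62 → 205 → 313 → 91 → 146 → 85 → 50 → 13 → 169 → 181 → 146  — repeats 146 (not base-16 happy)
29540: 29540 → 110 → 232 → 260 → 17 → 2 → 4 → 16 → 1  — reaches 1 (base-16 happy)
1723: 1723 → 278 → 38 → 40 → 68 → 32 → 4 → 16 → 1  — reaches 1 (base-16 happy)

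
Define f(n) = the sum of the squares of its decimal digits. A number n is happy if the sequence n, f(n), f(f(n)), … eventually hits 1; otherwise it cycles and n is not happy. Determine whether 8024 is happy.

not happy

8024 → 8² + 0² + 2² + 4² = 84
84 → 8² + 4² = 80
80 → 8² + 0² = 64
64 → 6² + 4² = 52
52 → 5² + 2² = 29
29 → 2² + 9² = 85
85 → 8² + 5² = 89
89 → 8² + 9² = 145
145 → 1² + 4² + 5² = 42
42 → 4² + 2² = 20
20 → 2² + 0² = 4
4 → 4² = 16
16 → 1² + 6² = 37
37 → 3² + 7² = 58
58 → 5² + 8² = 89  — 89 already seen; the sequence cycles without reaching 1.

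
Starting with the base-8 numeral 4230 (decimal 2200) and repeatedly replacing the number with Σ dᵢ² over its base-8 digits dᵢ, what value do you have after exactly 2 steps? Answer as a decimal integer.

34

2200 = (4,2,3,0)_8 → 4² + 2² + 3² + 0² = 29
29 = (3,5)_8 → 3² + 5² = 34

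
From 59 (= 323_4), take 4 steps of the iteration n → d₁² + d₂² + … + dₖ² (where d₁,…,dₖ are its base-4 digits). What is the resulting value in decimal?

59 = (3,2,3)_4 → 22
22 = (1,1,2)_4 → 6
6 = (1,2)_4 → 5
5 = (1,1)_4 → 2

2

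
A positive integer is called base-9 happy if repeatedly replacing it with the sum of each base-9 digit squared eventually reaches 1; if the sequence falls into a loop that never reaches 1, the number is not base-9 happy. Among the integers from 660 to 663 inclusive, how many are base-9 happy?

660: 660 → 74 → 68 → 74  — not base-9 happy
661: 661 → 81 → 1  — base-9 happy
662: 662 → 90 → 2 → 4 → 16 → 50 → 50  — not base-9 happy
663: 663 → 101 → 9 → 1  — base-9 happy
base-9 happy: 661, 663

2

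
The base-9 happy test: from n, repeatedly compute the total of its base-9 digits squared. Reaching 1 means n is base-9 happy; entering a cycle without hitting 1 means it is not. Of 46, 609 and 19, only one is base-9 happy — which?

609

46: 46 → 26 → 68 → 74 → 68  — repeats 68 (not base-9 happy)
609: 609 → 101 → 9 → 1  — reaches 1 (base-9 happy)
19: 19 → 5 → 25 → 53 → 89 → 65 → 53  — repeats 53 (not base-9 happy)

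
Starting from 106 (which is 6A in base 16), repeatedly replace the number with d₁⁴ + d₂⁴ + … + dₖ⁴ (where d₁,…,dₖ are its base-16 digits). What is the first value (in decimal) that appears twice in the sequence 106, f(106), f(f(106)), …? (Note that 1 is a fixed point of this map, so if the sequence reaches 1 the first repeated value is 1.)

106 = (6,10)_16 → 6⁴ + 10⁴ = 11296
11296 = (2,12,2,0)_16 → 2⁴ + 12⁴ + 2⁴ + 0⁴ = 20768
20768 = (5,1,2,0)_16 → 5⁴ + 1⁴ + 2⁴ + 0⁴ = 642
642 = (2,8,2)_16 → 2⁴ + 8⁴ + 2⁴ = 4128
4128 = (1,0,2,0)_16 → 1⁴ + 0⁴ + 2⁴ + 0⁴ = 17
17 = (1,1)_16 → 1⁴ + 1⁴ = 2
2 = (2)_16 → 2⁴ = 16
16 = (1,0)_16 → 1⁴ + 0⁴ = 1  — reached the fixed point 1.
1 → 1, so 1 is the first repeated value.

1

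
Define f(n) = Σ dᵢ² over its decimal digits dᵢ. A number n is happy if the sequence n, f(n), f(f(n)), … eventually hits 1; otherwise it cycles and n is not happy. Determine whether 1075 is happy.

not happy

1075 → 1² + 0² + 7² + 5² = 75
75 → 7² + 5² = 74
74 → 7² + 4² = 65
65 → 6² + 5² = 61
61 → 6² + 1² = 37
37 → 3² + 7² = 58
58 → 5² + 8² = 89
89 → 8² + 9² = 145
145 → 1² + 4² + 5² = 42
42 → 4² + 2² = 20
20 → 2² + 0² = 4
4 → 4² = 16
16 → 1² + 6² = 37  — 37 already seen; the sequence cycles without reaching 1.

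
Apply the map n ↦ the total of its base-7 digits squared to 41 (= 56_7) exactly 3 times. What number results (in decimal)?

45

41 = (5,6)_7 → 5² + 6² = 61
61 = (1,1,5)_7 → 1² + 1² + 5² = 27
27 = (3,6)_7 → 3² + 6² = 45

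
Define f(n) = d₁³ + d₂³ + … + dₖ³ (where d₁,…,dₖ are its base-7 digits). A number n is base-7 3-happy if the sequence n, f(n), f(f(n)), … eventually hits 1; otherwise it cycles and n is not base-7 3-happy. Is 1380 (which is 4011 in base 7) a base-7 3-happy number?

not base-7 3-happy

1380 = (4,0,1,1)_7 → 4³ + 0³ + 1³ + 1³ = 64 + 0 + 1 + 1 = 66
66 = (1,2,3)_7 → 1³ + 2³ + 3³ = 1 + 8 + 27 = 36
36 = (5,1)_7 → 5³ + 1³ = 125 + 1 = 126
126 = (2,4,0)_7 → 2³ + 4³ + 0³ = 8 + 64 + 0 = 72
72 = (1,3,2)_7 → 1³ + 3³ + 2³ = 1 + 27 + 8 = 36  — 36 already seen; the sequence cycles without reaching 1.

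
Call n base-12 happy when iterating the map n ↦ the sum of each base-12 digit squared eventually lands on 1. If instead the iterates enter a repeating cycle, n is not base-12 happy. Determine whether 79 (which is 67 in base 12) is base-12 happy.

not base-12 happy

79 = (6,7)_12 → 6² + 7² = 36 + 49 = 85
85 = (7,1)_12 → 7² + 1² = 49 + 1 = 50
50 = (4,2)_12 → 4² + 2² = 16 + 4 = 20
20 = (1,8)_12 → 1² + 8² = 1 + 64 = 65
65 = (5,5)_12 → 5² + 5² = 25 + 25 = 50  — 50 already seen; the sequence cycles without reaching 1.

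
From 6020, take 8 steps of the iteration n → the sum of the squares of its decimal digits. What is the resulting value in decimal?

6020 → 6² + 0² + 2² + 0² = 40
40 → 4² + 0² = 16
16 → 1² + 6² = 37
37 → 3² + 7² = 58
58 → 5² + 8² = 89
89 → 8² + 9² = 145
145 → 1² + 4² + 5² = 42
42 → 4² + 2² = 20

20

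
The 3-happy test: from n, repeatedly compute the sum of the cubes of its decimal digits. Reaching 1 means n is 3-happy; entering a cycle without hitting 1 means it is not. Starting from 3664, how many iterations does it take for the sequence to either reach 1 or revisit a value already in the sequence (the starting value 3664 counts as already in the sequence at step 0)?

3664 → 3³ + 6³ + 6³ + 4³ = 523
523 → 5³ + 2³ + 3³ = 160
160 → 1³ + 6³ + 0³ = 217
217 → 2³ + 1³ + 7³ = 352
352 → 3³ + 5³ + 2³ = 160  — 160 repeats.
That took 5 steps.

5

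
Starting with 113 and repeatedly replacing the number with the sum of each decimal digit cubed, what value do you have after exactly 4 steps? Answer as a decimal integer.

371

113 → 1³ + 1³ + 3³ = 1 + 1 + 27 = 29
29 → 2³ + 9³ = 8 + 729 = 737
737 → 7³ + 3³ + 7³ = 343 + 27 + 343 = 713
713 → 7³ + 1³ + 3³ = 343 + 1 + 27 = 371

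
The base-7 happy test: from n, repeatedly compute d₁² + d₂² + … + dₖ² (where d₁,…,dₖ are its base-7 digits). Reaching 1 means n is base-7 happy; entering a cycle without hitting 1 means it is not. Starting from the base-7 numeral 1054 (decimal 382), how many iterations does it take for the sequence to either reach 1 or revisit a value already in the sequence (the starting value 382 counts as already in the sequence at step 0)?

7

382 = (1,0,5,4)_7 → 42
42 = (6,0)_7 → 36
36 = (5,1)_7 → 26
26 = (3,5)_7 → 34
34 = (4,6)_7 → 52
52 = (1,0,3)_7 → 10
10 = (1,3)_7 → 10  — 10 repeats.
That took 7 steps.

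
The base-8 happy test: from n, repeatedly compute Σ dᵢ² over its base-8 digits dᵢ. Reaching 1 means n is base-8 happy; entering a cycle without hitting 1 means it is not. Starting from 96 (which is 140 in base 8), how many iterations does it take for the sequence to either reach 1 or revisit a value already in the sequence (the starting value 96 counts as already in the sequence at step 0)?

96 = (1,4,0)_8 → 1² + 4² + 0² = 17
17 = (2,1)_8 → 2² + 1² = 5
5 = (5)_8 → 5² = 25
25 = (3,1)_8 → 3² + 1² = 10
10 = (1,2)_8 → 1² + 2² = 5  — 5 repeats.
That took 5 steps.

5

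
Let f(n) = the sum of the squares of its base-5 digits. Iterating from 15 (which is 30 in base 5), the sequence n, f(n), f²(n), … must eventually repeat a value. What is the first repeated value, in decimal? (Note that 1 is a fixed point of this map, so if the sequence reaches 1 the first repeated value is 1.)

15 = (3,0)_5 → 3² + 0² = 9 + 0 = 9
9 = (1,4)_5 → 1² + 4² = 1 + 16 = 17
17 = (3,2)_5 → 3² + 2² = 9 + 4 = 13
13 = (2,3)_5 → 2² + 3² = 4 + 9 = 13  — 13 already appeared earlier.

13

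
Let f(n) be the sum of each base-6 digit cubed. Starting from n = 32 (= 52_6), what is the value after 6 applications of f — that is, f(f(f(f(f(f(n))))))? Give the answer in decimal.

32 = (5,2)_6 → 5³ + 2³ = 133
133 = (3,4,1)_6 → 3³ + 4³ + 1³ = 92
92 = (2,3,2)_6 → 2³ + 3³ + 2³ = 43
43 = (1,1,1)_6 → 1³ + 1³ + 1³ = 3
3 = (3)_6 → 3³ = 27
27 = (4,3)_6 → 4³ + 3³ = 91

91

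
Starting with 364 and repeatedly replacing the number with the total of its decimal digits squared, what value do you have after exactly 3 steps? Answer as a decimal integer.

58

364 → 3² + 6² + 4² = 9 + 36 + 16 = 61
61 → 6² + 1² = 36 + 1 = 37
37 → 3² + 7² = 9 + 49 = 58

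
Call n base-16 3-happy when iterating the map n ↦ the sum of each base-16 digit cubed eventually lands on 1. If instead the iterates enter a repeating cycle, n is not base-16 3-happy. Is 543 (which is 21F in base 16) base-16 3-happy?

543 = (2,1,15)_16 → 2³ + 1³ + 15³ = 3384
3384 = (13,3,8)_16 → 13³ + 3³ + 8³ = 2736
2736 = (10,11,0)_16 → 10³ + 11³ + 0³ = 2331
2331 = (9,1,11)_16 → 9³ + 1³ + 11³ = 2061
2061 = (8,0,13)_16 → 8³ + 0³ + 13³ = 2709
2709 = (10,9,5)_16 → 10³ + 9³ + 5³ = 1854
1854 = (7,3,14)_16 → 7³ + 3³ + 14³ = 3114
3114 = (12,2,10)_16 → 12³ + 2³ + 10³ = 2736  — 2736 already seen; the sequence cycles without reaching 1.

not base-16 3-happy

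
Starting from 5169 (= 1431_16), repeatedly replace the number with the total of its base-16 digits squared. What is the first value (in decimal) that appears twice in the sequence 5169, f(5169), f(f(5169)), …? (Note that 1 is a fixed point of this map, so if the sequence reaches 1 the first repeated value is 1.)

1

5169 = (1,4,3,1)_16 → 1² + 4² + 3² + 1² = 27
27 = (1,11)_16 → 1² + 11² = 122
122 = (7,10)_16 → 7² + 10² = 149
149 = (9,5)_16 → 9² + 5² = 106
106 = (6,10)_16 → 6² + 10² = 136
136 = (8,8)_16 → 8² + 8² = 128
128 = (8,0)_16 → 8² + 0² = 64
64 = (4,0)_16 → 4² + 0² = 16
16 = (1,0)_16 → 1² + 0² = 1  — reached the fixed point 1.
1 → 1, so 1 is the first repeated value.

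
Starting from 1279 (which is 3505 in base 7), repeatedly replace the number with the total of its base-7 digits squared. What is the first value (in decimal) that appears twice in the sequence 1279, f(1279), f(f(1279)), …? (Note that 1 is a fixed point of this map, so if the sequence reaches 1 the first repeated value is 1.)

17

1279 = (3,5,0,5)_7 → 59
59 = (1,1,3)_7 → 11
11 = (1,4)_7 → 17
17 = (2,3)_7 → 13
13 = (1,6)_7 → 37
37 = (5,2)_7 → 29
29 = (4,1)_7 → 17  — 17 already appeared earlier.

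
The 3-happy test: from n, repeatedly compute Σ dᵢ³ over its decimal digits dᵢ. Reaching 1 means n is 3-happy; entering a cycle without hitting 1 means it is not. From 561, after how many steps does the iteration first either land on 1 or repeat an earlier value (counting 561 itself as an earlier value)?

561 → 342
342 → 99
99 → 1458
1458 → 702
702 → 351
351 → 153
153 → 153  — 153 repeats.
That took 7 steps.

7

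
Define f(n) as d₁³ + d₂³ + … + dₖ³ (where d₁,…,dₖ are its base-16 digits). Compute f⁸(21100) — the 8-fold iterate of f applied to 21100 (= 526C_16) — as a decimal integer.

21100 = (5,2,6,12)_16 → 5³ + 2³ + 6³ + 12³ = 125 + 8 + 216 + 1728 = 2077
2077 = (8,1,13)_16 → 8³ + 1³ + 13³ = 512 + 1 + 2197 = 2710
2710 = (10,9,6)_16 → 10³ + 9³ + 6³ = 1000 + 729 + 216 = 1945
1945 = (7,9,9)_16 → 7³ + 9³ + 9³ = 343 + 729 + 729 = 1801
1801 = (7,0,9)_16 → 7³ + 0³ + 9³ = 343 + 0 + 729 = 1072
1072 = (4,3,0)_16 → 4³ + 3³ + 0³ = 64 + 27 + 0 = 91
91 = (5,11)_16 → 5³ + 11³ = 125 + 1331 = 1456
1456 = (5,11,0)_16 → 5³ + 11³ + 0³ = 125 + 1331 + 0 = 1456

1456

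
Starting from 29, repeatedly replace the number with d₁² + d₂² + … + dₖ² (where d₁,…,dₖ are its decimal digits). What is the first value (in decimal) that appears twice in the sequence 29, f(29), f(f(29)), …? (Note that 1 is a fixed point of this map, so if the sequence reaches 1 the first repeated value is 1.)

29 → 2² + 9² = 85
85 → 8² + 5² = 89
89 → 8² + 9² = 145
145 → 1² + 4² + 5² = 42
42 → 4² + 2² = 20
20 → 2² + 0² = 4
4 → 4² = 16
16 → 1² + 6² = 37
37 → 3² + 7² = 58
58 → 5² + 8² = 89  — 89 already appeared earlier.

89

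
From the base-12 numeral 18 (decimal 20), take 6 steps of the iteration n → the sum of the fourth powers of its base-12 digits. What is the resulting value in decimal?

20 = (1,8)_12 → 1⁴ + 8⁴ = 4097
4097 = (2,4,5,5)_12 → 2⁴ + 4⁴ + 5⁴ + 5⁴ = 1522
1522 = (10,6,10)_12 → 10⁴ + 6⁴ + 10⁴ = 21296
21296 = (1,0,3,10,8)_12 → 1⁴ + 0⁴ + 3⁴ + 10⁴ + 8⁴ = 14178
14178 = (8,2,5,6)_12 → 8⁴ + 2⁴ + 5⁴ + 6⁴ = 6033
6033 = (3,5,10,9)_12 → 3⁴ + 5⁴ + 10⁴ + 9⁴ = 17267

17267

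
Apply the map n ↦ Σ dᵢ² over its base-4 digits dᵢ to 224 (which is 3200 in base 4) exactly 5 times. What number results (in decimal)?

1

224 = (3,2,0,0)_4 → 3² + 2² + 0² + 0² = 13
13 = (3,1)_4 → 3² + 1² = 10
10 = (2,2)_4 → 2² + 2² = 8
8 = (2,0)_4 → 2² + 0² = 4
4 = (1,0)_4 → 1² + 0² = 1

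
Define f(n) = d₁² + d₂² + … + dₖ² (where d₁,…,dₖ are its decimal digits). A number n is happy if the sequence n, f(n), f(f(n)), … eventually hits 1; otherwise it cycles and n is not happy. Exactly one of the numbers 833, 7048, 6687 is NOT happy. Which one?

833: 833 → 82 → 68 → 100 → 1  — reaches 1 (happy)
7048: 7048 → 129 → 86 → 100 → 1  — reaches 1 (happy)
6687: 6687 → 185 → 90 → 81 → 65 → 61 → 37 → 58 → 89 → 145 → 42 → 20 → 4 → 16 → 37  — repeats 37 (not happy)

6687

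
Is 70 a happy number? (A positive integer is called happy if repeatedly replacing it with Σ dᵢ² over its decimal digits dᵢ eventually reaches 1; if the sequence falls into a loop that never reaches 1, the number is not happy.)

happy

70 → 7² + 0² = 49
49 → 4² + 9² = 97
97 → 9² + 7² = 130
130 → 1² + 3² + 0² = 10
10 → 1² + 0² = 1  — reached 1.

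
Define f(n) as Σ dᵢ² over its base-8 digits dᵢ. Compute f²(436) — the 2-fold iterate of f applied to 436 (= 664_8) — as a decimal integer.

436 = (6,6,4)_8 → 6² + 6² + 4² = 88
88 = (1,3,0)_8 → 1² + 3² + 0² = 10

10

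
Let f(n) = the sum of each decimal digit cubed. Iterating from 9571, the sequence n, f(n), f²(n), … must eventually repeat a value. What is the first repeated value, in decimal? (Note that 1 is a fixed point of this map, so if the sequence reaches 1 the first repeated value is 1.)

1

9571 → 9³ + 5³ + 7³ + 1³ = 729 + 125 + 343 + 1 = 1198
1198 → 1³ + 1³ + 9³ + 8³ = 1 + 1 + 729 + 512 = 1243
1243 → 1³ + 2³ + 4³ + 3³ = 1 + 8 + 64 + 27 = 100
100 → 1³ + 0³ + 0³ = 1 + 0 + 0 = 1  — reached the fixed point 1.
1 → 1, so 1 is the first repeated value.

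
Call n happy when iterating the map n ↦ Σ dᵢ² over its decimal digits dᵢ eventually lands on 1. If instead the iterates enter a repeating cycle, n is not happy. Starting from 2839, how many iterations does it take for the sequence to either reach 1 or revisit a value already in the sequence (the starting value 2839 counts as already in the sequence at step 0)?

2839 → 2² + 8² + 3² + 9² = 4 + 64 + 9 + 81 = 158
158 → 1² + 5² + 8² = 1 + 25 + 64 = 90
90 → 9² + 0² = 81 + 0 = 81
81 → 8² + 1² = 64 + 1 = 65
65 → 6² + 5² = 36 + 25 = 61
61 → 6² + 1² = 36 + 1 = 37
37 → 3² + 7² = 9 + 49 = 58
58 → 5² + 8² = 25 + 64 = 89
89 → 8² + 9² = 64 + 81 = 145
145 → 1² + 4² + 5² = 1 + 16 + 25 = 42
42 → 4² + 2² = 16 + 4 = 20
20 → 2² + 0² = 4 + 0 = 4
4 → 4² = 16
16 → 1² + 6² = 1 + 36 = 37  — 37 repeats.
That took 14 steps.

14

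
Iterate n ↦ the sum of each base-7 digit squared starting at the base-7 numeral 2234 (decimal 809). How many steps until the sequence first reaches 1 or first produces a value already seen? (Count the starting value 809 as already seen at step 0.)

809 = (2,2,3,4)_7 → 2² + 2² + 3² + 4² = 4 + 4 + 9 + 16 = 33
33 = (4,5)_7 → 4² + 5² = 16 + 25 = 41
41 = (5,6)_7 → 5² + 6² = 25 + 36 = 61
61 = (1,1,5)_7 → 1² + 1² + 5² = 1 + 1 + 25 = 27
27 = (3,6)_7 → 3² + 6² = 9 + 36 = 45
45 = (6,3)_7 → 6² + 3² = 36 + 9 = 45  — 45 repeats.
That took 6 steps.

6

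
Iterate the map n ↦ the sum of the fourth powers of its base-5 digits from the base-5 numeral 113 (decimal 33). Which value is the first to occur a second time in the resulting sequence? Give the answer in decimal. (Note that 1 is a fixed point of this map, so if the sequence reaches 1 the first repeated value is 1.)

593

33 = (1,1,3)_5 → 1⁴ + 1⁴ + 3⁴ = 1 + 1 + 81 = 83
83 = (3,1,3)_5 → 3⁴ + 1⁴ + 3⁴ = 81 + 1 + 81 = 163
163 = (1,1,2,3)_5 → 1⁴ + 1⁴ + 2⁴ + 3⁴ = 1 + 1 + 16 + 81 = 99
99 = (3,4,4)_5 → 3⁴ + 4⁴ + 4⁴ = 81 + 256 + 256 = 593
593 = (4,3,3,3)_5 → 4⁴ + 3⁴ + 3⁴ + 3⁴ = 256 + 81 + 81 + 81 = 499
499 = (3,4,4,4)_5 → 3⁴ + 4⁴ + 4⁴ + 4⁴ = 81 + 256 + 256 + 256 = 849
849 = (1,1,3,4,4)_5 → 1⁴ + 1⁴ + 3⁴ + 4⁴ + 4⁴ = 1 + 1 + 81 + 256 + 256 = 595
595 = (4,3,4,0)_5 → 4⁴ + 3⁴ + 4⁴ + 0⁴ = 256 + 81 + 256 + 0 = 593  — 593 already appeared earlier.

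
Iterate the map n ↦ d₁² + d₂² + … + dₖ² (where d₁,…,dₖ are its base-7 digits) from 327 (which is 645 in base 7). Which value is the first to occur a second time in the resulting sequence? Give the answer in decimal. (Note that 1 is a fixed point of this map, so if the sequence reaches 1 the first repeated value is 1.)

17

327 = (6,4,5)_7 → 6² + 4² + 5² = 77
77 = (1,4,0)_7 → 1² + 4² + 0² = 17
17 = (2,3)_7 → 2² + 3² = 13
13 = (1,6)_7 → 1² + 6² = 37
37 = (5,2)_7 → 5² + 2² = 29
29 = (4,1)_7 → 4² + 1² = 17  — 17 already appeared earlier.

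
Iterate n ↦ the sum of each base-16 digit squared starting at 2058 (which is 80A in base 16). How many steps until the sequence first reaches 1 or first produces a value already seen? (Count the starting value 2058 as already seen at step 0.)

2058 = (8,0,10)_16 → 8² + 0² + 10² = 64 + 0 + 100 = 164
164 = (10,4)_16 → 10² + 4² = 100 + 16 = 116
116 = (7,4)_16 → 7² + 4² = 49 + 16 = 65
65 = (4,1)_16 → 4² + 1² = 16 + 1 = 17
17 = (1,1)_16 → 1² + 1² = 1 + 1 = 2
2 = (2)_16 → 2² = 4
4 = (4)_16 → 4² = 16
16 = (1,0)_16 → 1² + 0² = 1 + 0 = 1  — reached 1.
That took 8 steps.

8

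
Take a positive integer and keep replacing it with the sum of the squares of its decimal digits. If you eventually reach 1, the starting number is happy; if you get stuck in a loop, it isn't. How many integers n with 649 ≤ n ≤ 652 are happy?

649: 649 → 133 → 19 → 82 → 68 → 100 → 1  — happy
650: 650 → 61 → 37 → 58 → 89 → 145 → 42 → 20 → 4 → 16 → 37  — not happy
651: 651 → 62 → 40 → 16 → 37 → 58 → 89 → 145 → 42 → 20 → 4 → 16  — not happy
652: 652 → 65 → 61 → 37 → 58 → 89 → 145 → 42 → 20 → 4 → 16 → 37  — not happy
happy: 649

1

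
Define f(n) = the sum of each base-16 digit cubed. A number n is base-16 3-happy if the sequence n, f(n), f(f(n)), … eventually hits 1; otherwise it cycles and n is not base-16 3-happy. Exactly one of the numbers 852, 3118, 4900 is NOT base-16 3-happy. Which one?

852: 852 → 216 → 2709 → 1854 → 3114 → 2736 → 2331 → 2061 → 2709  — repeats 2709 (not base-16 3-happy)
3118: 3118 → 4480 → 514 → 16 → 1  — reaches 1 (base-16 3-happy)
4900: 4900 → 100 → 280 → 514 → 16 → 1  — reaches 1 (base-16 3-happy)

852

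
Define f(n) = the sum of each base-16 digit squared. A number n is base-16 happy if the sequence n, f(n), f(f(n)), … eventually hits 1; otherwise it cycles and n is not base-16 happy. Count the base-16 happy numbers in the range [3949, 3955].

3949: 3949 → 430 → 297 → 86 → 61 → 178 → 125 → 218 → 269 → 170 → 200 → 208 → 169 → 181 → 146 → 85 → 50 → 13 → 169  (repeats 169)
3950: 3950 → 457 → 226 → 200 → 208 → 169 → 181 → 146 → 85 → 50 → 13 → 169  (repeats 169)
3951: 3951 → 486 → 233 → 277 → 27 → 122 → 149 → 106 → 136 → 128 → 64 → 16 → 1  (reaches 1)
3952: 3952 → 274 → 6 → 36 → 20 → 17 → 2 → 4 → 16 → 1  (reaches 1)
3953: 3953 → 275 → 11 → 121 → 130 → 68 → 32 → 4 → 16 → 1  (reaches 1)
3954: 3954 → 278 → 38 → 40 → 68 → 32 → 4 → 16 → 1  (reaches 1)
3955: 3955 → 283 → 123 → 170 → 200 → 208 → 169 → 181 → 146 → 85 → 50 → 13 → 169  (repeats 169)
base-16 happy: 3951, 3952, 3953, 3954

4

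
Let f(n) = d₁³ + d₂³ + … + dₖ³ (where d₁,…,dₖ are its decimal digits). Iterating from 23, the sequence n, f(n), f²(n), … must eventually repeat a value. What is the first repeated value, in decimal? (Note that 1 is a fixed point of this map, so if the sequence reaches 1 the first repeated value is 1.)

371

23 → 2³ + 3³ = 35
35 → 3³ + 5³ = 152
152 → 1³ + 5³ + 2³ = 134
134 → 1³ + 3³ + 4³ = 92
92 → 9³ + 2³ = 737
737 → 7³ + 3³ + 7³ = 713
713 → 7³ + 1³ + 3³ = 371
371 → 3³ + 7³ + 1³ = 371  — 371 already appeared earlier.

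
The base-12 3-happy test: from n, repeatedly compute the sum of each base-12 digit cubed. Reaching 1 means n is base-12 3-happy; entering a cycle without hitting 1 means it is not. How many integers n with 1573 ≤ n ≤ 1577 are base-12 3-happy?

1573: 1573 → 2332 → 137 → 1456 → 1065 → 1136 → 1855 → 1344 → 793 → 342 → 288 → 8 → 512 → 755 → 1464 → 1008 → 343 → 415 → 1351 → 1136  — not base-12 3-happy
1574: 1574 → 2339 → 1404 → 1458 → 1217 → 762 → 368 → 736 → 190 → 1028 → 856 → 1520 → 1728 → 1  — base-12 3-happy
1575: 1575 → 2358 → 345 → 801 → 1070 → 476 → 566 → 1366 → 1854 → 1217 → 762 → 368 → 736 → 190 → 1028 → 856 → 1520 → 1728 → 1  — base-12 3-happy
1576: 1576 → 2395 → 751 → 476 → 566 → 1366 → 1854 → 1217 → 762 → 368 → 736 → 190 → 1028 → 856 → 1520 → 1728 → 1  — base-12 3-happy
1577: 1577 → 2456 → 638 → 197 → 190 → 1028 → 856 → 1520 → 1728 → 1  — base-12 3-happy
base-12 3-happy: 1574, 1575, 1576, 1577

4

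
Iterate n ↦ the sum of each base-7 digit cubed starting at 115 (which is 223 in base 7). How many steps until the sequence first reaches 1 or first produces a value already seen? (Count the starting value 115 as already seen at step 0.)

4

115 = (2,2,3)_7 → 2³ + 2³ + 3³ = 43
43 = (6,1)_7 → 6³ + 1³ = 217
217 = (4,3,0)_7 → 4³ + 3³ + 0³ = 91
91 = (1,6,0)_7 → 1³ + 6³ + 0³ = 217  — 217 repeats.
That took 4 steps.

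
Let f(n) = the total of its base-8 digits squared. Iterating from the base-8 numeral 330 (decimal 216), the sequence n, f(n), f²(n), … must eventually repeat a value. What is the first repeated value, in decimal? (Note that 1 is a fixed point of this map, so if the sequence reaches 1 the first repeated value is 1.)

1

216 = (3,3,0)_8 → 3² + 3² + 0² = 9 + 9 + 0 = 18
18 = (2,2)_8 → 2² + 2² = 4 + 4 = 8
8 = (1,0)_8 → 1² + 0² = 1 + 0 = 1  — reached the fixed point 1.
1 → 1, so 1 is the first repeated value.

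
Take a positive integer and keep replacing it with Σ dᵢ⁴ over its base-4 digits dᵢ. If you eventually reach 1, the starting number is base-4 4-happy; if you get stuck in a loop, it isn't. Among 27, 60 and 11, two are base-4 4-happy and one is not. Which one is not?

27: 27 → 98 → 33 → 17 → 2 → 16 → 1  — reaches 1 (base-4 4-happy)
60: 60 → 162 → 48 → 81 → 3 → 81  — repeats 81 (not base-4 4-happy)
11: 11 → 97 → 18 → 17 → 2 → 16 → 1  — reaches 1 (base-4 4-happy)

60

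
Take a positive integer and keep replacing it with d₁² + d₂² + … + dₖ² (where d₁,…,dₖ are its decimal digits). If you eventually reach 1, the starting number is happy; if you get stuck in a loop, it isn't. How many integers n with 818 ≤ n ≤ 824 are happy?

818: 818 → 129 → 86 → 100 → 1  — happy
819: 819 → 146 → 53 → 34 → 25 → 29 → 85 → 89 → 145 → 42 → 20 → 4 → 16 → 37 → 58 → 89  — not happy
820: 820 → 68 → 100 → 1  — happy
821: 821 → 69 → 117 → 51 → 26 → 40 → 16 → 37 → 58 → 89 → 145 → 42 → 20 → 4 → 16  — not happy
822: 822 → 72 → 53 → 34 → 25 → 29 → 85 → 89 → 145 → 42 → 20 → 4 → 16 → 37 → 58 → 89  — not happy
823: 823 → 77 → 98 → 145 → 42 → 20 → 4 → 16 → 37 → 58 → 89 → 145  — not happy
824: 824 → 84 → 80 → 64 → 52 → 29 → 85 → 89 → 145 → 42 → 20 → 4 → 16 → 37 → 58 → 89  — not happy
happy: 818, 820

2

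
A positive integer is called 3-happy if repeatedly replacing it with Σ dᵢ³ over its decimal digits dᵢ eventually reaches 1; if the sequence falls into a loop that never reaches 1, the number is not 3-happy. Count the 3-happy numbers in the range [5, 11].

5: 5 → 125 → 134 → 92 → 737 → 713 → 371 → 371  — not 3-happy
6: 6 → 216 → 225 → 141 → 66 → 432 → 99 → 1458 → 702 → 351 → 153 → 153  — not 3-happy
7: 7 → 343 → 118 → 514 → 190 → 730 → 370 → 370  — not 3-happy
8: 8 → 512 → 134 → 92 → 737 → 713 → 371 → 371  — not 3-happy
9: 9 → 729 → 1080 → 513 → 153 → 153  — not 3-happy
10: 10 → 1  — 3-happy
11: 11 → 2 → 8 → 512 → 134 → 92 → 737 → 713 → 371 → 371  — not 3-happy
3-happy: 10

1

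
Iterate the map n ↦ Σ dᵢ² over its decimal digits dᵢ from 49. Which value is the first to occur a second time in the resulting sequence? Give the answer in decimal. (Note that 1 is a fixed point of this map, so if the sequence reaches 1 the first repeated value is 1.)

49 → 4² + 9² = 97
97 → 9² + 7² = 130
130 → 1² + 3² + 0² = 10
10 → 1² + 0² = 1  — reached the fixed point 1.
1 → 1, so 1 is the first repeated value.

1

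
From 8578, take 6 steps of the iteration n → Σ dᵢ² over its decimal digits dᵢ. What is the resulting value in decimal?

85

8578 → 8² + 5² + 7² + 8² = 64 + 25 + 49 + 64 = 202
202 → 2² + 0² + 2² = 4 + 0 + 4 = 8
8 → 8² = 64
64 → 6² + 4² = 36 + 16 = 52
52 → 5² + 2² = 25 + 4 = 29
29 → 2² + 9² = 4 + 81 = 85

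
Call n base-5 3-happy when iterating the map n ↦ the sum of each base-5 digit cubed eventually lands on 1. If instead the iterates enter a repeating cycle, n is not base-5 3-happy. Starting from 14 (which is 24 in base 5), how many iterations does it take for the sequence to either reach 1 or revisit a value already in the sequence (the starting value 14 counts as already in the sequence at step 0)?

14 = (2,4)_5 → 2³ + 4³ = 8 + 64 = 72
72 = (2,4,2)_5 → 2³ + 4³ + 2³ = 8 + 64 + 8 = 80
80 = (3,1,0)_5 → 3³ + 1³ + 0³ = 27 + 1 + 0 = 28
28 = (1,0,3)_5 → 1³ + 0³ + 3³ = 1 + 0 + 27 = 28  — 28 repeats.
That took 4 steps.

4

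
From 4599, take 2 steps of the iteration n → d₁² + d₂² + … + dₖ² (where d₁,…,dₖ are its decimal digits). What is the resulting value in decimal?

4599 → 203
203 → 13

13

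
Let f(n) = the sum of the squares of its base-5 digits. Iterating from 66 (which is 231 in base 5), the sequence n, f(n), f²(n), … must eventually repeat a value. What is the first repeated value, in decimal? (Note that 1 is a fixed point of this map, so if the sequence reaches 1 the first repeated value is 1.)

16

66 = (2,3,1)_5 → 2² + 3² + 1² = 14
14 = (2,4)_5 → 2² + 4² = 20
20 = (4,0)_5 → 4² + 0² = 16
16 = (3,1)_5 → 3² + 1² = 10
10 = (2,0)_5 → 2² + 0² = 4
4 = (4)_5 → 4² = 16  — 16 already appeared earlier.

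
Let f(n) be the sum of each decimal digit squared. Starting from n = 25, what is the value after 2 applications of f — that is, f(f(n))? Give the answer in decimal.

85

25 → 2² + 5² = 29
29 → 2² + 9² = 85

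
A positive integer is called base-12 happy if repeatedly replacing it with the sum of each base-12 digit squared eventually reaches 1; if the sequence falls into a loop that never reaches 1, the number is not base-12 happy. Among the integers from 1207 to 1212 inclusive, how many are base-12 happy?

1207: 1207 → 129 → 181 → 11 → 121 → 101 → 89 → 74 → 40 → 25 → 5 → 25  (repeats 25)
1208: 1208 → 144 → 1  (reaches 1)
1209: 1209 → 161 → 27 → 13 → 2 → 4 → 16 → 17 → 26 → 8 → 64 → 41 → 34 → 104 → 128 → 164 → 66 → 61 → 26  (repeats 26)
1210: 1210 → 180 → 10 → 100 → 80 → 100  (repeats 100)
1211: 1211 → 201 → 98 → 68 → 89 → 74 → 40 → 25 → 5 → 25  (repeats 25)
1212: 1212 → 89 → 74 → 40 → 25 → 5 → 25  (repeats 25)
base-12 happy: 1208

1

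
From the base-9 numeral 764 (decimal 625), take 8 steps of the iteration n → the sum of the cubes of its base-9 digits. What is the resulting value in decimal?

27

625 = (7,6,4)_9 → 7³ + 6³ + 4³ = 343 + 216 + 64 = 623
623 = (7,6,2)_9 → 7³ + 6³ + 2³ = 343 + 216 + 8 = 567
567 = (7,0,0)_9 → 7³ + 0³ + 0³ = 343 + 0 + 0 = 343
343 = (4,2,1)_9 → 4³ + 2³ + 1³ = 64 + 8 + 1 = 73
73 = (8,1)_9 → 8³ + 1³ = 512 + 1 = 513
513 = (6,3,0)_9 → 6³ + 3³ + 0³ = 216 + 27 + 0 = 243
243 = (3,0,0)_9 → 3³ + 0³ + 0³ = 27 + 0 + 0 = 27
27 = (3,0)_9 → 3³ + 0³ = 27 + 0 = 27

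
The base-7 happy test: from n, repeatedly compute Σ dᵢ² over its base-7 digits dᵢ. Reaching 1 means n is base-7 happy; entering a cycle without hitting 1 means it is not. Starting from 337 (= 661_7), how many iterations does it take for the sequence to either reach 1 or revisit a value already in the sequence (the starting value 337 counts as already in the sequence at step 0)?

337 = (6,6,1)_7 → 6² + 6² + 1² = 36 + 36 + 1 = 73
73 = (1,3,3)_7 → 1² + 3² + 3² = 1 + 9 + 9 = 19
19 = (2,5)_7 → 2² + 5² = 4 + 25 = 29
29 = (4,1)_7 → 4² + 1² = 16 + 1 = 17
17 = (2,3)_7 → 2² + 3² = 4 + 9 = 13
13 = (1,6)_7 → 1² + 6² = 1 + 36 = 37
37 = (5,2)_7 → 5² + 2² = 25 + 4 = 29  — 29 repeats.
That took 7 steps.

7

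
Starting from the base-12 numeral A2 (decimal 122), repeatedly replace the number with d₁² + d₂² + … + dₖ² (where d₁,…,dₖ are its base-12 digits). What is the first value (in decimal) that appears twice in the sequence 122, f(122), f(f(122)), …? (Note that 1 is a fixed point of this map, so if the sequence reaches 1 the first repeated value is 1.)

122 = (10,2)_12 → 10² + 2² = 100 + 4 = 104
104 = (8,8)_12 → 8² + 8² = 64 + 64 = 128
128 = (10,8)_12 → 10² + 8² = 100 + 64 = 164
164 = (1,1,8)_12 → 1² + 1² + 8² = 1 + 1 + 64 = 66
66 = (5,6)_12 → 5² + 6² = 25 + 36 = 61
61 = (5,1)_12 → 5² + 1² = 25 + 1 = 26
26 = (2,2)_12 → 2² + 2² = 4 + 4 = 8
8 = (8)_12 → 8² = 64
64 = (5,4)_12 → 5² + 4² = 25 + 16 = 41
41 = (3,5)_12 → 3² + 5² = 9 + 25 = 34
34 = (2,10)_12 → 2² + 10² = 4 + 100 = 104  — 104 already appeared earlier.

104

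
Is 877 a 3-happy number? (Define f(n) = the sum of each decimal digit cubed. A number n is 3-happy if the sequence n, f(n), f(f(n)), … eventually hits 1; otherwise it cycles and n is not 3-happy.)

877 → 1198
1198 → 1243
1243 → 100
100 → 1  — reached 1.

3-happy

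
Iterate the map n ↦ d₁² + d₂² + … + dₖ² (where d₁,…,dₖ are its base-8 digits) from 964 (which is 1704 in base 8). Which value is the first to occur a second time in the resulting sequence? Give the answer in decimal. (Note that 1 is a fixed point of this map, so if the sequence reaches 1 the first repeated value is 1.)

964 = (1,7,0,4)_8 → 1² + 7² + 0² + 4² = 1 + 49 + 0 + 16 = 66
66 = (1,0,2)_8 → 1² + 0² + 2² = 1 + 0 + 4 = 5
5 = (5)_8 → 5² = 25
25 = (3,1)_8 → 3² + 1² = 9 + 1 = 10
10 = (1,2)_8 → 1² + 2² = 1 + 4 = 5  — 5 already appeared earlier.

5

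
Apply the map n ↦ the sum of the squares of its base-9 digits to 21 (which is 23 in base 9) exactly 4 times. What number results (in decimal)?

53

21 = (2,3)_9 → 2² + 3² = 13
13 = (1,4)_9 → 1² + 4² = 17
17 = (1,8)_9 → 1² + 8² = 65
65 = (7,2)_9 → 7² + 2² = 53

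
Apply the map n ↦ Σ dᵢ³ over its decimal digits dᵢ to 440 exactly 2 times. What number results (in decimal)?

521

440 → 4³ + 4³ + 0³ = 64 + 64 + 0 = 128
128 → 1³ + 2³ + 8³ = 1 + 8 + 512 = 521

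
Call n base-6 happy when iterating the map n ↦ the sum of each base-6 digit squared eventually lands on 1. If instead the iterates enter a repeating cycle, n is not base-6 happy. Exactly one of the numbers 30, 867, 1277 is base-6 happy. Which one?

30: 30 → 25 → 17 → 29 → 41 → 26 → 20 → 13 → 5 → 25  — repeats 25 (not base-6 happy)
867: 867 → 25 → 17 → 29 → 41 → 26 → 20 → 13 → 5 → 25  — repeats 25 (not base-6 happy)
1277: 1277 → 79 → 6 → 1  — reaches 1 (base-6 happy)

1277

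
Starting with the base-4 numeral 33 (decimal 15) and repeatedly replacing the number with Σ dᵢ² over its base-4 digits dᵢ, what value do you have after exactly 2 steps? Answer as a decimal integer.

15 = (3,3)_4 → 3² + 3² = 9 + 9 = 18
18 = (1,0,2)_4 → 1² + 0² + 2² = 1 + 0 + 4 = 5

5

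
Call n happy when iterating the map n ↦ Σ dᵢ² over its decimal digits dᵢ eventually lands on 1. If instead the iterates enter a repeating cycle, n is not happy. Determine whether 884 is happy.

not happy

884 → 8² + 8² + 4² = 144
144 → 1² + 4² + 4² = 33
33 → 3² + 3² = 18
18 → 1² + 8² = 65
65 → 6² + 5² = 61
61 → 6² + 1² = 37
37 → 3² + 7² = 58
58 → 5² + 8² = 89
89 → 8² + 9² = 145
145 → 1² + 4² + 5² = 42
42 → 4² + 2² = 20
20 → 2² + 0² = 4
4 → 4² = 16
16 → 1² + 6² = 37  — 37 already seen; the sequence cycles without reaching 1.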